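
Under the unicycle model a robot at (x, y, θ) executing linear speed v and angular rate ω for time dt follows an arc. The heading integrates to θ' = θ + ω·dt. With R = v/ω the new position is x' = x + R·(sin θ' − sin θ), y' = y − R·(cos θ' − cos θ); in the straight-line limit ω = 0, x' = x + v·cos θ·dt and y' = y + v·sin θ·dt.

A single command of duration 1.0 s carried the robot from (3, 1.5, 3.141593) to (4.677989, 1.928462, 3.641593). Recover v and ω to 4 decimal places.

v = -1.7500, ω = 0.5000

Δθ = 3.641593 − 3.141593 = 0.500000
ω = Δθ/dt = 0.500000/1.0 = 0.5000
R = Δx/(sin θ' − sin θ) = -3.5000
v = R·ω = -3.5000·0.5000 = -1.7500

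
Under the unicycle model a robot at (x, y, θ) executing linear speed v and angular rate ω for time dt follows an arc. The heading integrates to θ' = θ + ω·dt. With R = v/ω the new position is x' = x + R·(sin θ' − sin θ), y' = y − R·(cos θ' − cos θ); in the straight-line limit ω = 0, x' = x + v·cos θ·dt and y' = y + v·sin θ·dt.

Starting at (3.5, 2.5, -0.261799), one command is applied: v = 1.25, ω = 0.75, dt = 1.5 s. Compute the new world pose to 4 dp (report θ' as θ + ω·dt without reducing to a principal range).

θ' = -0.2618 + 0.75·1.5 = 0.8632
R = v/ω = 1.25/0.75 = 1.6667
x' = 3.5 + 1.6667·(sin 0.8632 − sin -0.2618) = 5.1979
y' = 2.5 − 1.6667·(cos 0.8632 − cos -0.2618) = 3.0265

(5.1979, 3.0265, 0.8632)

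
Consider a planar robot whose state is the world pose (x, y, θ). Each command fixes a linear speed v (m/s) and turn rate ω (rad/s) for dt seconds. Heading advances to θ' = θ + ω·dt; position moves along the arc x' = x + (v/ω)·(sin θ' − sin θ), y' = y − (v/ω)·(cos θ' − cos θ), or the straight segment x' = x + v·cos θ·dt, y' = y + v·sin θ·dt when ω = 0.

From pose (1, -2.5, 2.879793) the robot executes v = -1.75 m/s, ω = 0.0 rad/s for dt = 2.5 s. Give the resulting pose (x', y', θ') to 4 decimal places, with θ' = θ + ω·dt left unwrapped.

(5.2259, -3.6323, 2.8798)

θ' = 2.8798 + 0.0·2.5 = 2.8798
ω = 0 → straight: x' = 1 + -1.75·cos(2.8798)·2.5 = 5.2259
y' = -2.5 + -1.75·sin(2.8798)·2.5 = -3.6323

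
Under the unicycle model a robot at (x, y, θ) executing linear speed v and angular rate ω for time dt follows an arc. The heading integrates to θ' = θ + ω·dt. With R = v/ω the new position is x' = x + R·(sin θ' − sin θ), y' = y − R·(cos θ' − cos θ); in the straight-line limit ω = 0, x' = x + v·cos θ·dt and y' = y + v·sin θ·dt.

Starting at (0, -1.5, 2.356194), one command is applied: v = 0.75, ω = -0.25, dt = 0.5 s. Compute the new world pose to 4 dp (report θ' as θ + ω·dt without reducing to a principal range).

(-0.2479, -1.2190, 2.2312)

θ' = 2.3562 + -0.25·0.5 = 2.2312
R = v/ω = 0.75/-0.25 = -3.0000
x' = 0 + -3.0000·(sin 2.2312 − sin 2.3562) = -0.2479
y' = -1.5 − -3.0000·(cos 2.2312 − cos 2.3562) = -1.2190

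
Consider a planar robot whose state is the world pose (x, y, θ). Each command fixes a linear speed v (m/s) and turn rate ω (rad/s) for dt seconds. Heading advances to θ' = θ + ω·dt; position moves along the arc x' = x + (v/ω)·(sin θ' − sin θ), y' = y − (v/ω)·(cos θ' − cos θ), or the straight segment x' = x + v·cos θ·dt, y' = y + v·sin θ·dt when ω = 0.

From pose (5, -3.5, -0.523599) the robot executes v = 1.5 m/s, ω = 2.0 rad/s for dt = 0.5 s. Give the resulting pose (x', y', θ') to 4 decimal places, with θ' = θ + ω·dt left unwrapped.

(5.7189, -3.5170, 0.4764)

θ' = -0.5236 + 2.0·0.5 = 0.4764
R = v/ω = 1.5/2.0 = 0.7500
x' = 5 + 0.7500·(sin 0.4764 − sin -0.5236) = 5.7189
y' = -3.5 − 0.7500·(cos 0.4764 − cos -0.5236) = -3.5170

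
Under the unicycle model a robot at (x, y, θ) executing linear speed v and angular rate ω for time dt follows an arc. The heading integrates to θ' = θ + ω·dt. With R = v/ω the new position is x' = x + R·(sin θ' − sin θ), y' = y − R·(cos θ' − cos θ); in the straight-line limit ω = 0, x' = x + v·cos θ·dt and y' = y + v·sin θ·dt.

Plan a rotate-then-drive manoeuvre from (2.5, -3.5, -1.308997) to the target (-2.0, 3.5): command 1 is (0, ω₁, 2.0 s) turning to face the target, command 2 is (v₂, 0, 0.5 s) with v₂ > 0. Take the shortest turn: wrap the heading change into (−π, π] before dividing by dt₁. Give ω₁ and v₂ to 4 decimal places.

ω₁ = -1.4160, v₂ = 16.6433

heading to target = atan2(3.5−-3.5, -2−2.5) = 2.1421
Δθ = wrap(2.1421 − -1.3090) = -2.8321; ω₁ = Δθ/dt₁ = -1.4160
distance = √((-2−2.5)² + (3.5−-3.5)²) = 8.3217; v₂ = distance/dt₂ = 16.6433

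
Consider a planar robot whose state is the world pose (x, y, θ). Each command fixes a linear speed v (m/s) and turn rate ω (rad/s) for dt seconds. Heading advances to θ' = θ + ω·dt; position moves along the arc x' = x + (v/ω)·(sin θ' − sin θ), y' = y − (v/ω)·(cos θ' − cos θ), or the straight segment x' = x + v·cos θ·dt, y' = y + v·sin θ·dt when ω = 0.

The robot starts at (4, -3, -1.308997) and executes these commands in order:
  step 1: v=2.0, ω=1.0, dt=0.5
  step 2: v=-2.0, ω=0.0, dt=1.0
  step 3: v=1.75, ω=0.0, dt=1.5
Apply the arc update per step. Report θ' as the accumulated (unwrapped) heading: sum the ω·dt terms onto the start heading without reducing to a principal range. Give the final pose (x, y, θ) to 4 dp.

step 1: θ'=-0.8090 (R=2.0000) → pose (4.4847, -3.8628, -0.8090)
step 2: θ'=-0.8090 (straight) → pose (3.1042, -2.4156, -0.8090)
step 3: θ'=-0.8090 (straight) → pose (4.9161, -4.3151, -0.8090)

(4.9161, -4.3151, -0.8090)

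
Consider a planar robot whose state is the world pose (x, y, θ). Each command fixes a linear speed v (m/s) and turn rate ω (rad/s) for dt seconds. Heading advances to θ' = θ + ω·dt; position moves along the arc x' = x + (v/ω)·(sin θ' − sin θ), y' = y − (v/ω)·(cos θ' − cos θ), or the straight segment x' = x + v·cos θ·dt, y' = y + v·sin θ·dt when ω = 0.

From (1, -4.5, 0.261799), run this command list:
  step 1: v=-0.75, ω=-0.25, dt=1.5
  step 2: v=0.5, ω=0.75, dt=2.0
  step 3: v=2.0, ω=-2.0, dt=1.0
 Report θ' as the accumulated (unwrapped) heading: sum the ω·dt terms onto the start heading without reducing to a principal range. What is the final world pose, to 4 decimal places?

step 1: θ'=-0.1132 (R=3.0000) → pose (-0.1153, -4.5830, -0.1132)
step 2: θ'=1.3868 (R=0.6667) → pose (0.6154, -4.0426, 1.3868)
step 3: θ'=-0.6132 (R=-1.0000) → pose (2.1740, -3.4077, -0.6132)

(2.1740, -3.4077, -0.6132)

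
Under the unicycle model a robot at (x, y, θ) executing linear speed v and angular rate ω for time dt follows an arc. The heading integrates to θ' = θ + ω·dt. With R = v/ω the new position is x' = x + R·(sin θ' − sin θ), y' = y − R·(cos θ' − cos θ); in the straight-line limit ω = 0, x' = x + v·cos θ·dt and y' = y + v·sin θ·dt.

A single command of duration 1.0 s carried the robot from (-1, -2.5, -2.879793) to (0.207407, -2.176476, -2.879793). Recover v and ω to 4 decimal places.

Δθ = -2.879793 − -2.879793 = 0.000000
ω = Δθ/dt = 0.000000/1.0 = 0.0000
ω = 0 → v = (Δx·cos θ + Δy·sin θ)/dt = -1.2500

v = -1.2500, ω = 0.0000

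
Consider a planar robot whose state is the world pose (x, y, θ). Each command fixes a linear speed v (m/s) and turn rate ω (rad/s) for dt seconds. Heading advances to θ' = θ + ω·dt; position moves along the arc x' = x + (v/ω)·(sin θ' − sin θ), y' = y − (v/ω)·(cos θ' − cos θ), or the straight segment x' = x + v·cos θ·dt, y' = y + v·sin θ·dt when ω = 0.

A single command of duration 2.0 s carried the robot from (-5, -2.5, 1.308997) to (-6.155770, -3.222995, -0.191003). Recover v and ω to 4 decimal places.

Δθ = -0.191003 − 1.308997 = -1.500000
ω = Δθ/dt = -1.500000/2.0 = -0.7500
R = Δx/(sin θ' − sin θ) = 1.0000
v = R·ω = 1.0000·-0.7500 = -0.7500

v = -0.7500, ω = -0.7500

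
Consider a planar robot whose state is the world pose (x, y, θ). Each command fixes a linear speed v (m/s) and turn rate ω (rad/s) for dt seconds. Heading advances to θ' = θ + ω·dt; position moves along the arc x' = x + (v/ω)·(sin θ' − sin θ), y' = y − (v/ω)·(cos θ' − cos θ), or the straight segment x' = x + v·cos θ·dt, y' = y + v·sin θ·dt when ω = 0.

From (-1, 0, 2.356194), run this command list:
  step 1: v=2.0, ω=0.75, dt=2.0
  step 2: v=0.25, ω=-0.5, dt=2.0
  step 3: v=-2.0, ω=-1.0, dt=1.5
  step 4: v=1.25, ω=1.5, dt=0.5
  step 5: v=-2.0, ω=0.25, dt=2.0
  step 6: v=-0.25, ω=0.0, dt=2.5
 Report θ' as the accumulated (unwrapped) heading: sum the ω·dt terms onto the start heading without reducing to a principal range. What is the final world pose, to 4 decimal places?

(-0.4714, -4.8338, 2.6062)

step 1: θ'=3.8562 (R=2.6667) → pose (-4.6331, 0.1287, 3.8562)
step 2: θ'=2.8562 (R=-0.5000) → pose (-5.1016, 0.0266, 2.8562)
step 3: θ'=1.3562 (R=2.0000) → pose (-3.7105, -2.3185, 1.3562)
step 4: θ'=2.1062 (R=0.8333) → pose (-3.8080, -1.7158, 2.1062)
step 5: θ'=2.6062 (R=-8.0000) → pose (-1.0090, -4.5149, 2.6062)
step 6: θ'=2.6062 (straight) → pose (-0.4714, -4.8338, 2.6062)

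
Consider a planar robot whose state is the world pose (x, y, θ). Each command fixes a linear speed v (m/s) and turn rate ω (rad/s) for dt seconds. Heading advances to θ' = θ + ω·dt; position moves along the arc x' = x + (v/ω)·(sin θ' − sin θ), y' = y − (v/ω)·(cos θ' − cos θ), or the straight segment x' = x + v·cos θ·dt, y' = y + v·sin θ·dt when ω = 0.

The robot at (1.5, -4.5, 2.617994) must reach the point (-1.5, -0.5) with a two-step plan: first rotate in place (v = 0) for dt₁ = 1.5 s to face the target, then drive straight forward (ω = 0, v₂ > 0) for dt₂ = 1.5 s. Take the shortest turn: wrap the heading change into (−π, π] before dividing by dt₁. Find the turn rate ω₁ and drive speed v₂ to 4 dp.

heading to target = atan2(-0.5−-4.5, -1.5−1.5) = 2.2143
Δθ = wrap(2.2143 − 2.6180) = -0.4037; ω₁ = Δθ/dt₁ = -0.2691
distance = √((-1.5−1.5)² + (-0.5−-4.5)²) = 5.0000; v₂ = distance/dt₂ = 3.3333

ω₁ = -0.2691, v₂ = 3.3333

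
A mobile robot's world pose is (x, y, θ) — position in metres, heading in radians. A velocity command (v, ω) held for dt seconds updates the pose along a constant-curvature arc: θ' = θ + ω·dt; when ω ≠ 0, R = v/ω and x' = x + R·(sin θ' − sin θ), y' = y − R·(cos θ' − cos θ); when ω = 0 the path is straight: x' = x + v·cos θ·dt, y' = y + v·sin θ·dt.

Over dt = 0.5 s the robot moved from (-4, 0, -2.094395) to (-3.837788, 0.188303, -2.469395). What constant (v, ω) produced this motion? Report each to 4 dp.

Δθ = -2.469395 − -2.094395 = -0.375000
ω = Δθ/dt = -0.375000/0.5 = -0.7500
R = −Δy/(cos θ' − cos θ) = 0.6667
v = R·ω = 0.6667·-0.7500 = -0.5000

v = -0.5000, ω = -0.7500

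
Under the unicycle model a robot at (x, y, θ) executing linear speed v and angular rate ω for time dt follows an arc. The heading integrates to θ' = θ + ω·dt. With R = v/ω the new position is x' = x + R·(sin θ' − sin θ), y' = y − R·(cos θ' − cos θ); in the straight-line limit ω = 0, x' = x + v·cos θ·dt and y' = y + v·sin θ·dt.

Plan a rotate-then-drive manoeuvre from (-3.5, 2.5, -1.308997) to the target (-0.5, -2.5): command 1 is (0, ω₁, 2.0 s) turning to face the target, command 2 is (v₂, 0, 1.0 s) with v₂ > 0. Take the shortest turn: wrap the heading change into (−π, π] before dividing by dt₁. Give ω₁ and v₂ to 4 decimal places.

ω₁ = 0.1393, v₂ = 5.8310

heading to target = atan2(-2.5−2.5, -0.5−-3.5) = -1.0304
Δθ = wrap(-1.0304 − -1.3090) = 0.2786; ω₁ = Δθ/dt₁ = 0.1393
distance = √((-0.5−-3.5)² + (-2.5−2.5)²) = 5.8310; v₂ = distance/dt₂ = 5.8310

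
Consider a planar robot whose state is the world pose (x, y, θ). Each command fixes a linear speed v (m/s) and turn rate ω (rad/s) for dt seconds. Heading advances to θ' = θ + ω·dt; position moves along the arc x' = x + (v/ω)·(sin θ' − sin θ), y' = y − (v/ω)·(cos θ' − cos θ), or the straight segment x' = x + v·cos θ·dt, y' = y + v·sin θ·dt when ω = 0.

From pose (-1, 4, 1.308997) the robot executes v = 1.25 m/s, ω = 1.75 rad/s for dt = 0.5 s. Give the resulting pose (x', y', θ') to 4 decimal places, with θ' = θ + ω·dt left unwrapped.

(-1.1058, 4.5959, 2.1840)

θ' = 1.3090 + 1.75·0.5 = 2.1840
R = v/ω = 1.25/1.75 = 0.7143
x' = -1 + 0.7143·(sin 2.1840 − sin 1.3090) = -1.1058
y' = 4 − 0.7143·(cos 2.1840 − cos 1.3090) = 4.5959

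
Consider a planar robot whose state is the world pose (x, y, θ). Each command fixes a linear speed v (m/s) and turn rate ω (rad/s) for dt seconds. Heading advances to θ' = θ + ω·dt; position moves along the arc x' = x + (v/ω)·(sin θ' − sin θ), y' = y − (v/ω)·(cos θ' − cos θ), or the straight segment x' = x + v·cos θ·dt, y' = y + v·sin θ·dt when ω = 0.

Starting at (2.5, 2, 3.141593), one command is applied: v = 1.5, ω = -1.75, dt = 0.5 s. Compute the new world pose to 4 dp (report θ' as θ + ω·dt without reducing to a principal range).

θ' = 3.1416 + -1.75·0.5 = 2.2666
R = v/ω = 1.5/-1.75 = -0.8571
x' = 2.5 + -0.8571·(sin 2.2666 − sin 3.1416) = 1.8421
y' = 2 − -0.8571·(cos 2.2666 − cos 3.1416) = 2.3077

(1.8421, 2.3077, 2.2666)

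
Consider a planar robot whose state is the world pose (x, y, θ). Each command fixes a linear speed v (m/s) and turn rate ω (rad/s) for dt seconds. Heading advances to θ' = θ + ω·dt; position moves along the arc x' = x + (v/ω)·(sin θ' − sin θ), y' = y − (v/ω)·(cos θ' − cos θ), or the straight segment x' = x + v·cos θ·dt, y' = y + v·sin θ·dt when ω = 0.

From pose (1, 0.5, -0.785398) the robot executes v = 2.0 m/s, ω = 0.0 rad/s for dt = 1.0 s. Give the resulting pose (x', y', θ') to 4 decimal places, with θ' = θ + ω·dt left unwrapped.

(2.4142, -0.9142, -0.7854)

θ' = -0.7854 + 0.0·1.0 = -0.7854
ω = 0 → straight: x' = 1 + 2.0·cos(-0.7854)·1.0 = 2.4142
y' = 0.5 + 2.0·sin(-0.7854)·1.0 = -0.9142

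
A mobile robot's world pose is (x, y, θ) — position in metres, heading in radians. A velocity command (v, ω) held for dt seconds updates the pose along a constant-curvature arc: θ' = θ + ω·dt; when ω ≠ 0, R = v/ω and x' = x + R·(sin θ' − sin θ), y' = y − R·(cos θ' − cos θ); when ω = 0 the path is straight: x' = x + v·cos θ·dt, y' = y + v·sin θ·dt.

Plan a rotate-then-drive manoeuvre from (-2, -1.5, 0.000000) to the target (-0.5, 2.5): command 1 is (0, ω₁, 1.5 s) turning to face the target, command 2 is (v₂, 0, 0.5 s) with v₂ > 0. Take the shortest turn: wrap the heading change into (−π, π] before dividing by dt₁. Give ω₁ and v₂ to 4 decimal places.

ω₁ = 0.8080, v₂ = 8.5440

heading to target = atan2(2.5−-1.5, -0.5−-2) = 1.2120
Δθ = wrap(1.2120 − 0.0000) = 1.2120; ω₁ = Δθ/dt₁ = 0.8080
distance = √((-0.5−-2)² + (2.5−-1.5)²) = 4.2720; v₂ = distance/dt₂ = 8.5440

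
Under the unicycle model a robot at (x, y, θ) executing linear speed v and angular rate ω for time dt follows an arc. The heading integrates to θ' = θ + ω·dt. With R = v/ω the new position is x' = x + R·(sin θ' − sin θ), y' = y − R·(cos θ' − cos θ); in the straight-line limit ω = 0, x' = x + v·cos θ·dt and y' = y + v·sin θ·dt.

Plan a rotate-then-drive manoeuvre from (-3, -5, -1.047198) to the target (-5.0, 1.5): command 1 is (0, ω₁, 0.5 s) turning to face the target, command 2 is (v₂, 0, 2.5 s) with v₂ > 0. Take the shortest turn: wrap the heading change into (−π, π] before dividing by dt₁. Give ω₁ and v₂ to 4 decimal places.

ω₁ = 5.8330, v₂ = 2.7203

heading to target = atan2(1.5−-5, -5−-3) = 1.8693
Δθ = wrap(1.8693 − -1.0472) = 2.9165; ω₁ = Δθ/dt₁ = 5.8330
distance = √((-5−-3)² + (1.5−-5)²) = 6.8007; v₂ = distance/dt₂ = 2.7203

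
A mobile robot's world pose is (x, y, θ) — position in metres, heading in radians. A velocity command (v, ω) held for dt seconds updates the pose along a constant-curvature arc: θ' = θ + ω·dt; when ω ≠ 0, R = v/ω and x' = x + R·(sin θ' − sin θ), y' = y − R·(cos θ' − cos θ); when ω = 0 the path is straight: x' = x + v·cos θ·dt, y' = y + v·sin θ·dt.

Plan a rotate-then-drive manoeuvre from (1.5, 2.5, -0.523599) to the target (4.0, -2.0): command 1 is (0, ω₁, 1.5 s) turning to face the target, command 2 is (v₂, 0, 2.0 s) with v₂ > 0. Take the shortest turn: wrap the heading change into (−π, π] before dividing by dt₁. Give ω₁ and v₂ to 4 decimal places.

ω₁ = -0.3601, v₂ = 2.5739

heading to target = atan2(-2−2.5, 4−1.5) = -1.0637
Δθ = wrap(-1.0637 − -0.5236) = -0.5401; ω₁ = Δθ/dt₁ = -0.3601
distance = √((4−1.5)² + (-2−2.5)²) = 5.1478; v₂ = distance/dt₂ = 2.5739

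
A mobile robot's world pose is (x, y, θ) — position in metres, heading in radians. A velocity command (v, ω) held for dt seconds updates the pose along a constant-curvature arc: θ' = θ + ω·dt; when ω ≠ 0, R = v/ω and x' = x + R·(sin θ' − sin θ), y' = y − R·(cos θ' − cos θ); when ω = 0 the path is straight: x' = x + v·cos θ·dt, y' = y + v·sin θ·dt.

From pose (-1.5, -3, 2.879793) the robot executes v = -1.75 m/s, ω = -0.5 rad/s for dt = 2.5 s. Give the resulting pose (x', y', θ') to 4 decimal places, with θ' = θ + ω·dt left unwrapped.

θ' = 2.8798 + -0.5·2.5 = 1.6298
R = v/ω = -1.75/-0.5 = 3.5000
x' = -1.5 + 3.5000·(sin 1.6298 − sin 2.8798) = 1.0880
y' = -3 − 3.5000·(cos 1.6298 − cos 2.8798) = -6.1744

(1.0880, -6.1744, 1.6298)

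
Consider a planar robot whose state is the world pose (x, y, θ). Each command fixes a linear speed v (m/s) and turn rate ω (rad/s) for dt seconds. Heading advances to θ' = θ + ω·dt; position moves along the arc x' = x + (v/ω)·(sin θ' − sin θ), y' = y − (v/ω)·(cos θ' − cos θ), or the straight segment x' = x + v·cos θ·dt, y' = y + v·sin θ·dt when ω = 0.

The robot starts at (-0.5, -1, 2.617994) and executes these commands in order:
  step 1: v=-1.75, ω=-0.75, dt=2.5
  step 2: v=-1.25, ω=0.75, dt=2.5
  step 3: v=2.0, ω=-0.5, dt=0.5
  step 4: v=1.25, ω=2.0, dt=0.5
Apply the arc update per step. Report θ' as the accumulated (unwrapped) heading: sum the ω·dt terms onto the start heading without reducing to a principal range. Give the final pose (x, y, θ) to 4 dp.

step 1: θ'=0.7430 (R=2.3333) → pose (-0.0882, -4.7391, 0.7430)
step 2: θ'=2.6180 (R=-1.6667) → pose (0.2060, -7.4099, 2.6180)
step 3: θ'=2.3680 (R=-4.0000) → pose (-0.5889, -6.8074, 2.3680)
step 4: θ'=3.3680 (R=0.6250) → pose (-1.1659, -6.6455, 3.3680)

(-1.1659, -6.6455, 3.3680)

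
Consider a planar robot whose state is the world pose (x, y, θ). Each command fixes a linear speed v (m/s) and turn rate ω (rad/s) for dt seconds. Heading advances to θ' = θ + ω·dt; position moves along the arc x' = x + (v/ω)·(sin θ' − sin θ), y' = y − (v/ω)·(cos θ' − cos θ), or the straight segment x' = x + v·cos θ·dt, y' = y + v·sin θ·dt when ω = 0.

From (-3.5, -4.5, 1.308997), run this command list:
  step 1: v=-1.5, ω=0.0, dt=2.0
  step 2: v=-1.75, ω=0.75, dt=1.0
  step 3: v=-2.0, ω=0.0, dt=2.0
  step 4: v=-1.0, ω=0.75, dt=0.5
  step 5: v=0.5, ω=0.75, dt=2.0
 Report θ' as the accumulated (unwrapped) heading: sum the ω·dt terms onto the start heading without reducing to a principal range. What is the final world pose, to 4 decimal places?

step 1: θ'=1.3090 (straight) → pose (-4.2765, -7.3978, 1.3090)
step 2: θ'=2.0590 (R=-2.3333) → pose (-4.0834, -9.0961, 2.0590)
step 3: θ'=2.0590 (straight) → pose (-2.2072, -12.6288, 2.0590)
step 4: θ'=2.4340 (R=-1.3333) → pose (-1.8963, -13.0167, 2.4340)
step 5: θ'=3.9340 (R=0.6667) → pose (-2.8044, -13.0552, 3.9340)

(-2.8044, -13.0552, 3.9340)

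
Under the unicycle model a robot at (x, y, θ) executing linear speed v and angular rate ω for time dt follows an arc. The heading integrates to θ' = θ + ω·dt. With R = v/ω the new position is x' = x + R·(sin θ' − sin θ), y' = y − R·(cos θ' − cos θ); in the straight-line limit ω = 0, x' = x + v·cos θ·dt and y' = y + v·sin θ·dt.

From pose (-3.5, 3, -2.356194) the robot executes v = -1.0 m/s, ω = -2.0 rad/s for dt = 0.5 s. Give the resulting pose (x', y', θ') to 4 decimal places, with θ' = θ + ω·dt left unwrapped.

θ' = -2.3562 + -2.0·0.5 = -3.3562
R = v/ω = -1.0/-2.0 = 0.5000
x' = -3.5 + 0.5000·(sin -3.3562 − sin -2.3562) = -3.0400
y' = 3 − 0.5000·(cos -3.3562 − cos -2.3562) = 3.1350

(-3.0400, 3.1350, -3.3562)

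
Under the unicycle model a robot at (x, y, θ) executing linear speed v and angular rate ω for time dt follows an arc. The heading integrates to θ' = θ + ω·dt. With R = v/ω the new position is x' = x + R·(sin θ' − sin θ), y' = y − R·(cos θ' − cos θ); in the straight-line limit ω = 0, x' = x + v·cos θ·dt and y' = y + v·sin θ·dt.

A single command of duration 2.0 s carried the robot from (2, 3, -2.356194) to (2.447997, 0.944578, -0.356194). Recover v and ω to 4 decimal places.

v = 1.2500, ω = 1.0000

Δθ = -0.356194 − -2.356194 = 2.000000
ω = Δθ/dt = 2.000000/2.0 = 1.0000
R = −Δy/(cos θ' − cos θ) = 1.2500
v = R·ω = 1.2500·1.0000 = 1.2500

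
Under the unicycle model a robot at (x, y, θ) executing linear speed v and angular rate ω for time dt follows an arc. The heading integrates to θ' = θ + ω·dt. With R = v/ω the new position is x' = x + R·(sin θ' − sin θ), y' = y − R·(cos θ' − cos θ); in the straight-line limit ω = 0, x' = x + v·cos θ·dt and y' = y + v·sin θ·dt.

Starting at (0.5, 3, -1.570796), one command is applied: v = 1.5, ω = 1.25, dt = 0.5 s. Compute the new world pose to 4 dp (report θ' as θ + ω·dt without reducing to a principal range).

θ' = -1.5708 + 1.25·0.5 = -0.9458
R = v/ω = 1.5/1.25 = 1.2000
x' = 0.5 + 1.2000·(sin -0.9458 − sin -1.5708) = 0.7268
y' = 3 − 1.2000·(cos -0.9458 − cos -1.5708) = 2.2979

(0.7268, 2.2979, -0.9458)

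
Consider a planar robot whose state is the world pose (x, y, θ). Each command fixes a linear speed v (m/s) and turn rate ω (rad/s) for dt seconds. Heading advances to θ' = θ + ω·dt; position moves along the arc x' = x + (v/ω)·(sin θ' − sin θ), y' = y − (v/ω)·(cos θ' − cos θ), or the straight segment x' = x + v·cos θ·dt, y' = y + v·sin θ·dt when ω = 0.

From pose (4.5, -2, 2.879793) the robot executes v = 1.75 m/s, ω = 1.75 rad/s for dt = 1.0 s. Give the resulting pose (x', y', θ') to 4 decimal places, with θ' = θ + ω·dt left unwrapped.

(3.2446, -2.8834, 4.6298)

θ' = 2.8798 + 1.75·1.0 = 4.6298
R = v/ω = 1.75/1.75 = 1.0000
x' = 4.5 + 1.0000·(sin 4.6298 − sin 2.8798) = 3.2446
y' = -2 − 1.0000·(cos 4.6298 − cos 2.8798) = -2.8834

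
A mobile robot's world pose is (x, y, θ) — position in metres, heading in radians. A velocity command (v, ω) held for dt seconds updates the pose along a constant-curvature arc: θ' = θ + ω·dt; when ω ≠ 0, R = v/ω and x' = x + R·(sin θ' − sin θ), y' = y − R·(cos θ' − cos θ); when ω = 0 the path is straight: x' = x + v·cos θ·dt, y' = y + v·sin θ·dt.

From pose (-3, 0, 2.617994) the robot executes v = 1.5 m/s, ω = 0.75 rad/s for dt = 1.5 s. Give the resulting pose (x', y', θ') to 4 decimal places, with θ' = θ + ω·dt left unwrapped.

(-5.1316, -0.0830, 3.7430)

θ' = 2.6180 + 0.75·1.5 = 3.7430
R = v/ω = 1.5/0.75 = 2.0000
x' = -3 + 2.0000·(sin 3.7430 − sin 2.6180) = -5.1316
y' = 0 − 2.0000·(cos 3.7430 − cos 2.6180) = -0.0830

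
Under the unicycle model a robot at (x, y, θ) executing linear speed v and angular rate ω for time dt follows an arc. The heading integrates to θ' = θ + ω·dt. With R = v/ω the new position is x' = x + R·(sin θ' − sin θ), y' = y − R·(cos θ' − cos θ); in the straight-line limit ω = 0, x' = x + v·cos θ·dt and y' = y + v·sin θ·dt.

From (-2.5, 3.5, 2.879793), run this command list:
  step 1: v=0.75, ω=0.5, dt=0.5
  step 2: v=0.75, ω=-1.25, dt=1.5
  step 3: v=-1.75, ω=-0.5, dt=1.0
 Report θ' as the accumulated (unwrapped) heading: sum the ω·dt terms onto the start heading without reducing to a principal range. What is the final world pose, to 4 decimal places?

(-4.3625, 2.8757, 0.7548)

step 1: θ'=3.1298 (R=1.5000) → pose (-2.8705, 3.5510, 3.1298)
step 2: θ'=1.2548 (R=-0.6000) → pose (-3.4337, 4.3374, 1.2548)
step 3: θ'=0.7548 (R=3.5000) → pose (-4.3625, 2.8757, 0.7548)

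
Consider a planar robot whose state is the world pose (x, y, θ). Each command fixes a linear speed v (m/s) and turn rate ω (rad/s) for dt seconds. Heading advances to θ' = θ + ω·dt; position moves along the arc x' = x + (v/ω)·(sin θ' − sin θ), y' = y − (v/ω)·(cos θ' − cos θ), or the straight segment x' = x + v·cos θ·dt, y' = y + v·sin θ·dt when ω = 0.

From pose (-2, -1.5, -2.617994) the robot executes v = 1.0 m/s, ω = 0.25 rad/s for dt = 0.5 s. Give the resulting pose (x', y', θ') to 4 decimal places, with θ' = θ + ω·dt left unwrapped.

(-2.4163, -1.7764, -2.4930)

θ' = -2.6180 + 0.25·0.5 = -2.4930
R = v/ω = 1.0/0.25 = 4.0000
x' = -2 + 4.0000·(sin -2.4930 − sin -2.6180) = -2.4163
y' = -1.5 − 4.0000·(cos -2.4930 − cos -2.6180) = -1.7764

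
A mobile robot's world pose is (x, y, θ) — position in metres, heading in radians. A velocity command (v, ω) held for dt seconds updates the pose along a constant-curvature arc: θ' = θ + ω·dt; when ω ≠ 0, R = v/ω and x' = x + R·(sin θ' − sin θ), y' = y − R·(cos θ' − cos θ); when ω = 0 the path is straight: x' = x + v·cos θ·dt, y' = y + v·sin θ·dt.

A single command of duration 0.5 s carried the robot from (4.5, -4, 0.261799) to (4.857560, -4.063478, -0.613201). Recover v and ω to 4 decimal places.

v = 0.7500, ω = -1.7500

Δθ = -0.613201 − 0.261799 = -0.875000
ω = Δθ/dt = -0.875000/0.5 = -1.7500
R = Δx/(sin θ' − sin θ) = -0.4286
v = R·ω = -0.4286·-1.7500 = 0.7500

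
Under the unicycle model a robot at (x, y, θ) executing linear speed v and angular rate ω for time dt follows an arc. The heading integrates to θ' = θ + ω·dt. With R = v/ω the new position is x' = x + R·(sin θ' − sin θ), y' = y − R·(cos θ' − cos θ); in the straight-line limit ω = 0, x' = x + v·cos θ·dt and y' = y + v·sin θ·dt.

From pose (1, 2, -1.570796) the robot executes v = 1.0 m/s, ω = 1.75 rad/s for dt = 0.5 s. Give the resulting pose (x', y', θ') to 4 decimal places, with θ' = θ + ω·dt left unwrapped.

θ' = -1.5708 + 1.75·0.5 = -0.6958
R = v/ω = 1.0/1.75 = 0.5714
x' = 1 + 0.5714·(sin -0.6958 − sin -1.5708) = 1.2051
y' = 2 − 0.5714·(cos -0.6958 − cos -1.5708) = 1.5614

(1.2051, 1.5614, -0.6958)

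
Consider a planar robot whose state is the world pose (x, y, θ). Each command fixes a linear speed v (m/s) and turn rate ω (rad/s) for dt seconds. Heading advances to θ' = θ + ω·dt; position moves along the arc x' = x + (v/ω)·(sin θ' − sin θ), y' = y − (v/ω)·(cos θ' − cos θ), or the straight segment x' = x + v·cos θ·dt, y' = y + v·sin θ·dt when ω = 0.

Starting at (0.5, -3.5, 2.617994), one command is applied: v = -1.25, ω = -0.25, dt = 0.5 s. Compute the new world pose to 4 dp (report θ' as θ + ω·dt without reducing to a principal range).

(1.0204, -3.8455, 2.4930)

θ' = 2.6180 + -0.25·0.5 = 2.4930
R = v/ω = -1.25/-0.25 = 5.0000
x' = 0.5 + 5.0000·(sin 2.4930 − sin 2.6180) = 1.0204
y' = -3.5 − 5.0000·(cos 2.4930 − cos 2.6180) = -3.8455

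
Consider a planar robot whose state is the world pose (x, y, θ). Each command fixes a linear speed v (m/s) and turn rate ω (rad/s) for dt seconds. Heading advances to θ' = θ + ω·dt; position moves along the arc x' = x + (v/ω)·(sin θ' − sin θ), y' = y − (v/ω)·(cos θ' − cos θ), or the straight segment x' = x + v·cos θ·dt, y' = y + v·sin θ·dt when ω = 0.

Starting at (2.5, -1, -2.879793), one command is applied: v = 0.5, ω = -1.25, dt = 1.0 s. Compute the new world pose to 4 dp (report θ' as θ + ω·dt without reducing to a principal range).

θ' = -2.8798 + -1.25·1.0 = -4.1298
R = v/ω = 0.5/-1.25 = -0.4000
x' = 2.5 + -0.4000·(sin -4.1298 − sin -2.8798) = 2.0625
y' = -1 − -0.4000·(cos -4.1298 − cos -2.8798) = -0.8337

(2.0625, -0.8337, -4.1298)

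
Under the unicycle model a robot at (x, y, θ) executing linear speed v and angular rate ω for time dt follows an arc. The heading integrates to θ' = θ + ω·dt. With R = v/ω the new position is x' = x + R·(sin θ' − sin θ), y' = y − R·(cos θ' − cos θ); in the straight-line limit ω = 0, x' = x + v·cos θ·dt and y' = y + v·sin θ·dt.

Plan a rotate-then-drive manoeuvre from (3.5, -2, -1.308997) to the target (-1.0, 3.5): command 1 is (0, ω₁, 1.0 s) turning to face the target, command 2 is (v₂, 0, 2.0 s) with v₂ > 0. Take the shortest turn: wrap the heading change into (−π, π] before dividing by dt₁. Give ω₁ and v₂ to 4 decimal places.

heading to target = atan2(3.5−-2, -1−3.5) = 2.2565
Δθ = wrap(2.2565 − -1.3090) = -2.7177; ω₁ = Δθ/dt₁ = -2.7177
distance = √((-1−3.5)² + (3.5−-2)²) = 7.1063; v₂ = distance/dt₂ = 3.5532

ω₁ = -2.7177, v₂ = 3.5532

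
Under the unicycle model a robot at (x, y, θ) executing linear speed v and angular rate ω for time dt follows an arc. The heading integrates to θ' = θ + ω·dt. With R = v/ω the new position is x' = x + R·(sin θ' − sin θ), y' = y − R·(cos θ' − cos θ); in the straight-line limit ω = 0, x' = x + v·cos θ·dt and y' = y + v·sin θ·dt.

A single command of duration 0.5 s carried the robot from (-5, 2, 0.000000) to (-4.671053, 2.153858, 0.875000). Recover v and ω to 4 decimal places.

Δθ = 0.875000 − 0.000000 = 0.875000
ω = Δθ/dt = 0.875000/0.5 = 1.7500
R = Δx/(sin θ' − sin θ) = 0.4286
v = R·ω = 0.4286·1.7500 = 0.7500

v = 0.7500, ω = 1.7500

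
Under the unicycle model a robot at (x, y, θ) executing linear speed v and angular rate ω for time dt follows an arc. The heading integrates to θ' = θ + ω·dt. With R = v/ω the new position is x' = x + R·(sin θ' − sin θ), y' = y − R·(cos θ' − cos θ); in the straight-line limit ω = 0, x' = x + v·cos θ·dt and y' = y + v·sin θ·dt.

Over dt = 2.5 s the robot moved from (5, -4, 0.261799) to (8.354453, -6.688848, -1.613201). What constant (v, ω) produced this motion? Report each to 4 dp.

v = 2.0000, ω = -0.7500

Δθ = -1.613201 − 0.261799 = -1.875000
ω = Δθ/dt = -1.875000/2.5 = -0.7500
R = Δx/(sin θ' − sin θ) = -2.6667
v = R·ω = -2.6667·-0.7500 = 2.0000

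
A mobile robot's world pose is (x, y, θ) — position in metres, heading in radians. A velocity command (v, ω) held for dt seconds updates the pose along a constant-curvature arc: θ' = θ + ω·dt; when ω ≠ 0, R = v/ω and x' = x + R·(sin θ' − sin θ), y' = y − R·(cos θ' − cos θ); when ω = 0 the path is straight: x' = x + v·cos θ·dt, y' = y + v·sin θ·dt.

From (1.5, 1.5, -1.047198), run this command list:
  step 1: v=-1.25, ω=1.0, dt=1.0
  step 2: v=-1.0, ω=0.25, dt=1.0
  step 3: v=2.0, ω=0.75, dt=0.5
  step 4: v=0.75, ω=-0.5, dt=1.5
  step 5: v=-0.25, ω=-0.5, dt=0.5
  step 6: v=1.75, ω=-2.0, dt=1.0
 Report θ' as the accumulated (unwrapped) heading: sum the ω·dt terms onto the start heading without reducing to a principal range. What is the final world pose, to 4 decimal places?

(1.5766, 1.2258, -2.4222)

step 1: θ'=-0.0472 (R=-1.2500) → pose (0.4764, 2.1236, -0.0472)
step 2: θ'=0.2028 (R=-4.0000) → pose (-0.5179, 2.0461, 0.2028)
step 3: θ'=0.5778 (R=2.6667) → pose (0.4014, 2.4243, 0.5778)
step 4: θ'=-0.1722 (R=-1.5000) → pose (1.4777, 2.6456, -0.1722)
step 5: θ'=-0.4222 (R=0.5000) → pose (1.3585, 2.6822, -0.4222)
step 6: θ'=-2.4222 (R=-0.8750) → pose (1.5766, 1.2258, -2.4222)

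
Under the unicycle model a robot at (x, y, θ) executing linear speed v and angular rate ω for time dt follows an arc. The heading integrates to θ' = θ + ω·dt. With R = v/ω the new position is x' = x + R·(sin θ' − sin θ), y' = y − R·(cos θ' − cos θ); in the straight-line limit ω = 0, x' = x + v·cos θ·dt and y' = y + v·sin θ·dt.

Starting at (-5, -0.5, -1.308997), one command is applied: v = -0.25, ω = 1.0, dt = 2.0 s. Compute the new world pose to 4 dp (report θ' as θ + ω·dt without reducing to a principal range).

(-5.4008, -0.3721, 0.6910)

θ' = -1.3090 + 1.0·2.0 = 0.6910
R = v/ω = -0.25/1.0 = -0.2500
x' = -5 + -0.2500·(sin 0.6910 − sin -1.3090) = -5.4008
y' = -0.5 − -0.2500·(cos 0.6910 − cos -1.3090) = -0.3721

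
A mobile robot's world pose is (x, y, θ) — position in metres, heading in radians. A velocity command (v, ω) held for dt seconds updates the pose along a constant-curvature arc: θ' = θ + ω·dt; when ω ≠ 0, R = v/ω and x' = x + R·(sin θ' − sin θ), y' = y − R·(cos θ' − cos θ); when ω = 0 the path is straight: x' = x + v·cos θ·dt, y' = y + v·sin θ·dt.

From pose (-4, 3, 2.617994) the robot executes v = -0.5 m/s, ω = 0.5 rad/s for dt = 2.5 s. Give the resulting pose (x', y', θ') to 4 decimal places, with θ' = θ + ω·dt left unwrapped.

(-2.8358, 3.1185, 3.8680)

θ' = 2.6180 + 0.5·2.5 = 3.8680
R = v/ω = -0.5/0.5 = -1.0000
x' = -4 + -1.0000·(sin 3.8680 − sin 2.6180) = -2.8358
y' = 3 − -1.0000·(cos 3.8680 − cos 2.6180) = 3.1185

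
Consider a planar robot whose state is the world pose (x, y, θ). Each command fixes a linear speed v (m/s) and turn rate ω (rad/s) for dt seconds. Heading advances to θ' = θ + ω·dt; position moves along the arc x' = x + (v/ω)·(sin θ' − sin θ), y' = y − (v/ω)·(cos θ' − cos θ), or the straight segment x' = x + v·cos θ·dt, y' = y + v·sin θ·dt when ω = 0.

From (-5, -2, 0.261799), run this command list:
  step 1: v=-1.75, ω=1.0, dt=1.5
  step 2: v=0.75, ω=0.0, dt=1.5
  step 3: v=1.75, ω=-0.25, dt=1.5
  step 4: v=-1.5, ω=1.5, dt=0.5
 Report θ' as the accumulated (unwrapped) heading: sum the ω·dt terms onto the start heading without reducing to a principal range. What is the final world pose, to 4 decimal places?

(-6.3489, -1.0276, 2.1368)

step 1: θ'=1.7618 (R=-1.7500) → pose (-6.2652, -4.0226, 1.7618)
step 2: θ'=1.7618 (straight) → pose (-6.4788, -2.9181, 1.7618)
step 3: θ'=1.3868 (R=-7.0000) → pose (-6.4880, -0.3084, 1.3868)
step 4: θ'=2.1368 (R=-1.0000) → pose (-6.3489, -1.0276, 2.1368)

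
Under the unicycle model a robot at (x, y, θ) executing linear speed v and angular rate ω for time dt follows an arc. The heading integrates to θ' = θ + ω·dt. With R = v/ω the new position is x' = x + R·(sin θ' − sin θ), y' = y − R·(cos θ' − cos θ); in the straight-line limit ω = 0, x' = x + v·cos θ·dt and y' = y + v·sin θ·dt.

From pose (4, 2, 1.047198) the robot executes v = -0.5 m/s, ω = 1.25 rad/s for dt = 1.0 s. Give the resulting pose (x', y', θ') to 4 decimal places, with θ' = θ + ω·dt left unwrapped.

θ' = 1.0472 + 1.25·1.0 = 2.2972
R = v/ω = -0.5/1.25 = -0.4000
x' = 4 + -0.4000·(sin 2.2972 − sin 1.0472) = 4.0474
y' = 2 − -0.4000·(cos 2.2972 − cos 1.0472) = 1.5343

(4.0474, 1.5343, 2.2972)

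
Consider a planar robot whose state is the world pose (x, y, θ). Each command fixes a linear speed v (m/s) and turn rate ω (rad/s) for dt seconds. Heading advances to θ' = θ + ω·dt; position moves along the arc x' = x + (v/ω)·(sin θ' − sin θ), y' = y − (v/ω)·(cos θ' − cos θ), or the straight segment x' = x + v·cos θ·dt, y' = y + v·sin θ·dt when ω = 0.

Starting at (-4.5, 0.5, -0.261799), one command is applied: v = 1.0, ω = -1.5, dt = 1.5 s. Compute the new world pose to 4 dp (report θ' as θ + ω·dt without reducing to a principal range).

(-4.2799, -0.6827, -2.5118)

θ' = -0.2618 + -1.5·1.5 = -2.5118
R = v/ω = 1.0/-1.5 = -0.6667
x' = -4.5 + -0.6667·(sin -2.5118 − sin -0.2618) = -4.2799
y' = 0.5 − -0.6667·(cos -2.5118 − cos -0.2618) = -0.6827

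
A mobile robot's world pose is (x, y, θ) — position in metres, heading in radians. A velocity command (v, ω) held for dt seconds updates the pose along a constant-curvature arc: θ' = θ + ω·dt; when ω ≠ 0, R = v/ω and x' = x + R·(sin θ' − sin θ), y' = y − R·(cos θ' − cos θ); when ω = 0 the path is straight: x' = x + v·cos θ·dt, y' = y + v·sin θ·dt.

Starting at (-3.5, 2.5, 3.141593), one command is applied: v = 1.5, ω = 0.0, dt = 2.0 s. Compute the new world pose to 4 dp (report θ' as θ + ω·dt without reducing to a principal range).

(-6.5000, 2.5000, 3.1416)

θ' = 3.1416 + 0.0·2.0 = 3.1416
ω = 0 → straight: x' = -3.5 + 1.5·cos(3.1416)·2.0 = -6.5000
y' = 2.5 + 1.5·sin(3.1416)·2.0 = 2.5000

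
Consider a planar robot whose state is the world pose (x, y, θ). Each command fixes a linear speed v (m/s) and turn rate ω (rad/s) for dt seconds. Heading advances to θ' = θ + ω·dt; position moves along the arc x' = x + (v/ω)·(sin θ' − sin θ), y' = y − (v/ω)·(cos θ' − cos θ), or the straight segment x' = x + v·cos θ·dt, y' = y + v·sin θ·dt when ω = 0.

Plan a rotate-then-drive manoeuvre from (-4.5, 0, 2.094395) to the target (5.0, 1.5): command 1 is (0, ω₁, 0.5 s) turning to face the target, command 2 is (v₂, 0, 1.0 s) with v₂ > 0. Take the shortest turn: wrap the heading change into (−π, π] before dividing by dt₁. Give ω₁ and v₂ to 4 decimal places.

heading to target = atan2(1.5−0, 5−-4.5) = 0.1566
Δθ = wrap(0.1566 − 2.0944) = -1.9378; ω₁ = Δθ/dt₁ = -3.8756
distance = √((5−-4.5)² + (1.5−0)²) = 9.6177; v₂ = distance/dt₂ = 9.6177

ω₁ = -3.8756, v₂ = 9.6177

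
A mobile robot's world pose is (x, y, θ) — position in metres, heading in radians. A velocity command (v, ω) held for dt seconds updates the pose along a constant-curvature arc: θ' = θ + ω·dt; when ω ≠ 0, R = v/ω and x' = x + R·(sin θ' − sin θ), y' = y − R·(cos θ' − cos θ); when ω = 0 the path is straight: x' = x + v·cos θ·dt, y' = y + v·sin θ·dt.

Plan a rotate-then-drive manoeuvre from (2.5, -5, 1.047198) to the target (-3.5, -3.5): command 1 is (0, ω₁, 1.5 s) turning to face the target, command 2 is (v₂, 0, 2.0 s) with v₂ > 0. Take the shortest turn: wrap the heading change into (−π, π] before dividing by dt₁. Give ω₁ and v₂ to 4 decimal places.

ω₁ = 1.2329, v₂ = 3.0923

heading to target = atan2(-3.5−-5, -3.5−2.5) = 2.8966
Δθ = wrap(2.8966 − 1.0472) = 1.8494; ω₁ = Δθ/dt₁ = 1.2329
distance = √((-3.5−2.5)² + (-3.5−-5)²) = 6.1847; v₂ = distance/dt₂ = 3.0923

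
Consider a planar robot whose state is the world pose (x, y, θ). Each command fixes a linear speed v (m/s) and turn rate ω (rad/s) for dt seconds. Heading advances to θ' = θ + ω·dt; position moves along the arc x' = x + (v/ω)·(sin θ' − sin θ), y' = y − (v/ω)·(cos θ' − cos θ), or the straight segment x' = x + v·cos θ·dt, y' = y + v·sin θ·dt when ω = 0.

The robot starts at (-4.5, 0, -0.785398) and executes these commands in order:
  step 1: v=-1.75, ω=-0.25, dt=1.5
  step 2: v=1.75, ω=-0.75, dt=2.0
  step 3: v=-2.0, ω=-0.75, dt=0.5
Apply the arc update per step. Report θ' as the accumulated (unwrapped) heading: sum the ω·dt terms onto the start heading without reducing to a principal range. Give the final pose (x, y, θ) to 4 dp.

step 1: θ'=-1.1604 (R=7.0000) → pose (-5.9690, 2.1569, -1.1604)
step 2: θ'=-2.6604 (R=-2.3333) → pose (-7.0286, -0.8424, -2.6604)
step 3: θ'=-3.0354 (R=2.6667) → pose (-6.0770, -0.5546, -3.0354)

(-6.0770, -0.5546, -3.0354)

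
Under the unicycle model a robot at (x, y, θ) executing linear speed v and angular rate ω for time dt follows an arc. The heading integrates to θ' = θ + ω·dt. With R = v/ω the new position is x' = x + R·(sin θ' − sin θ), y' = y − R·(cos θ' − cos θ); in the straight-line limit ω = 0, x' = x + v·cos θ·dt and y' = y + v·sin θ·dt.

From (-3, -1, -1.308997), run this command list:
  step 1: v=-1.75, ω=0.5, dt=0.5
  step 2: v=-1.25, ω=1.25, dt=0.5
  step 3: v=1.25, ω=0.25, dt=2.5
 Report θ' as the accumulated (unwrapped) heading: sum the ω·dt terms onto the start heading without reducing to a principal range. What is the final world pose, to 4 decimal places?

(-0.7289, -0.1468, 0.1910)

step 1: θ'=-1.0590 (R=-3.5000) → pose (-3.3292, -0.1918, -1.0590)
step 2: θ'=-0.4340 (R=-1.0000) → pose (-3.7806, 0.2258, -0.4340)
step 3: θ'=0.1910 (R=5.0000) → pose (-0.7289, -0.1468, 0.1910)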